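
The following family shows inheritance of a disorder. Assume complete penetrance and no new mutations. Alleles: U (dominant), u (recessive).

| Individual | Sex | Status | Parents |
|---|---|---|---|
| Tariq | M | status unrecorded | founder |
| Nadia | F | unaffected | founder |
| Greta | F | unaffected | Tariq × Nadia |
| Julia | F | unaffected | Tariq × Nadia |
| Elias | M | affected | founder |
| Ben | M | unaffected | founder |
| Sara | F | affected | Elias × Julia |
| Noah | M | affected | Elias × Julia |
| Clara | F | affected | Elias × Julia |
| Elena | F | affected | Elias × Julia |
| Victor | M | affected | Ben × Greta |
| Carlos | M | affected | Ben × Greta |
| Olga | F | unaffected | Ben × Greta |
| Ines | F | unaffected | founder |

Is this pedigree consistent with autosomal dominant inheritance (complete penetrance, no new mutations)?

Under autosomal dominant, Victor (affected, male) cannot arise from Ben (unaffected) × Greta (unaffected).

No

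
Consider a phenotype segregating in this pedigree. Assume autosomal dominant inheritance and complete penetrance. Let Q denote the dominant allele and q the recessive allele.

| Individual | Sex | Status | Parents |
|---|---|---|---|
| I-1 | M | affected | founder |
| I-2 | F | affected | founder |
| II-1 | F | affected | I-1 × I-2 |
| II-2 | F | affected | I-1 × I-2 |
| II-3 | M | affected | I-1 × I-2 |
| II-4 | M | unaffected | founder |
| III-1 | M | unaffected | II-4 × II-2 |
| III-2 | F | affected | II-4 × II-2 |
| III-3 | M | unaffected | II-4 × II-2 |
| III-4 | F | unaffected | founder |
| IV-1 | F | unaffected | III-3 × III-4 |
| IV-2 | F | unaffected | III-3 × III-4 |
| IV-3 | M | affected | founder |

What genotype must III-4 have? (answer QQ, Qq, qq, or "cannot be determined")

qq

III-4 is unaffected, so III-4 is qq.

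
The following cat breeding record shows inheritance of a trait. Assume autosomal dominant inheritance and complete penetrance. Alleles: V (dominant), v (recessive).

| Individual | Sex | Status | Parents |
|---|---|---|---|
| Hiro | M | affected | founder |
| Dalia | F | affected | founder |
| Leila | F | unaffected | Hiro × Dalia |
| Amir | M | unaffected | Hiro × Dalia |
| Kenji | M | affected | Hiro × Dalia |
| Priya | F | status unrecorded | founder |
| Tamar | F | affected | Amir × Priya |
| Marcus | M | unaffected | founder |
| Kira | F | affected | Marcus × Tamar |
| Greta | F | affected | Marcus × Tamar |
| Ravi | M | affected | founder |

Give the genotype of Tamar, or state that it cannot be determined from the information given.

Vv

From phenotype alone, Tamar is VV or Vv.
Tamar is affected so carries V and received v from Amir (vv), so Tamar is Vv.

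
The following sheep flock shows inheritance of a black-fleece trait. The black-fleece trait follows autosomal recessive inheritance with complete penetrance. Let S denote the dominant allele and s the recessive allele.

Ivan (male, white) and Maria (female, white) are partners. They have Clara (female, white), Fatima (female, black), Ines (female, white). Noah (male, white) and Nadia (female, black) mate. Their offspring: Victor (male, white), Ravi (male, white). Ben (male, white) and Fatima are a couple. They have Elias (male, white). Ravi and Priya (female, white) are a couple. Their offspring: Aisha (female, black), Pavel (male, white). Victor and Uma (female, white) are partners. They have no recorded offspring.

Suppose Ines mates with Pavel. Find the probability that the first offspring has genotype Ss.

Ivan is white so carries S and passed s to Fatima (ss), so Ivan is Ss.
Maria is white so carries S and passed s to Fatima (ss), so Maria is Ss.
Ines is a white offspring of Ivan (Ss) × Maria (Ss), whose cross gives 1/4 SS : 1/2 Ss : 1/4 ss; conditioning on being white, Ines is SS with probability 1/3, Ss with probability 2/3.
Ravi is white so carries S and received s from Nadia (ss), so Ravi is Ss.
Priya is white so carries S and passed s to Aisha (ss), so Priya is Ss.
Pavel is a white offspring of Ravi (Ss) × Priya (Ss), whose cross gives 1/4 SS : 1/2 Ss : 1/4 ss; conditioning on being white, Pavel is SS with probability 1/3, Ss with probability 2/3.
Summing over parental genotype combinations, P(offspring has genotype Ss) = 2/9·1/2 + 2/9·1/2 + 4/9·1/2 = 4/9.

4/9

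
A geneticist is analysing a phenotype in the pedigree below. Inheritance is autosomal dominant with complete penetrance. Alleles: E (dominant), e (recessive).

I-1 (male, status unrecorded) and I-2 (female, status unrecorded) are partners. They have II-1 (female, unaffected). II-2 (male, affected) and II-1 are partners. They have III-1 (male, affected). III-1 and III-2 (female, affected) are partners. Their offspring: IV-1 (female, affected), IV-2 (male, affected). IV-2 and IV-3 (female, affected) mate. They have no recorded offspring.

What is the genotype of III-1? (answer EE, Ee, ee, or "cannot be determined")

From phenotype alone, III-1 is EE or Ee.
III-1 is affected so carries E and received e from II-1 (ee), so III-1 is Ee.

Ee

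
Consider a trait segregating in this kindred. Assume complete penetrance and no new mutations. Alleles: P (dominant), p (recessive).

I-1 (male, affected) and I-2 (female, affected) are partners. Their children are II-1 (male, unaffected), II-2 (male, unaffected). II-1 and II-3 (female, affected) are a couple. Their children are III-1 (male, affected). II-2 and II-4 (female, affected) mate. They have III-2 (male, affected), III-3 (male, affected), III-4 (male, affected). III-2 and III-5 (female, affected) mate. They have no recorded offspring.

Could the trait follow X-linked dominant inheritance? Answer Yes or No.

A consistent assignment under X-linked dominant exists: I-1 X^P Y, I-2 X^P X^p, II-1 X^p Y, II-2 X^p Y, II-3 X^P X^P, II-4 X^P X^P, III-1 X^P Y, III-2 X^P Y, III-3 X^P Y, III-4 X^P Y, III-5 X^P X^P.
In this assignment every recorded phenotype matches its genotype and every non-founder's genotype is obtainable from its parents' genotypes, so the pedigree is consistent.

Yes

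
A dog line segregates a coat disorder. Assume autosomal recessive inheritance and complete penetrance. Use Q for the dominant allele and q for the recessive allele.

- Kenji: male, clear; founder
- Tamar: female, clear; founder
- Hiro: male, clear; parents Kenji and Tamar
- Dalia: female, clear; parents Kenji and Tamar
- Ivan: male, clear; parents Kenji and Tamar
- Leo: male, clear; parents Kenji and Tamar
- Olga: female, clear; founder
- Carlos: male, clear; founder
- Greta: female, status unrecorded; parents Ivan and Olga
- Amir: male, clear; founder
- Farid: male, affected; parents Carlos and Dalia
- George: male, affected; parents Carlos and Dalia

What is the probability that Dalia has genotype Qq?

Dalia is clear so carries Q and passed q to Farid (qq), so Dalia is Qq, giving P(Qq) = 1.

1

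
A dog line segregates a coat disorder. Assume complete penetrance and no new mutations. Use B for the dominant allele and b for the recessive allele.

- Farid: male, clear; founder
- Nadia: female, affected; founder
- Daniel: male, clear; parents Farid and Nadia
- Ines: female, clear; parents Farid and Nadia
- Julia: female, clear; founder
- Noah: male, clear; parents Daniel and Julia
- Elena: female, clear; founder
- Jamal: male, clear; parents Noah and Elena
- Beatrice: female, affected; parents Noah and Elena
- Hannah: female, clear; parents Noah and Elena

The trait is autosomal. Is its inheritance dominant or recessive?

Noah and Elena are both clear yet have an affected child Beatrice. Under dominance, an affected child requires at least one affected parent, so the trait cannot be dominant.

recessive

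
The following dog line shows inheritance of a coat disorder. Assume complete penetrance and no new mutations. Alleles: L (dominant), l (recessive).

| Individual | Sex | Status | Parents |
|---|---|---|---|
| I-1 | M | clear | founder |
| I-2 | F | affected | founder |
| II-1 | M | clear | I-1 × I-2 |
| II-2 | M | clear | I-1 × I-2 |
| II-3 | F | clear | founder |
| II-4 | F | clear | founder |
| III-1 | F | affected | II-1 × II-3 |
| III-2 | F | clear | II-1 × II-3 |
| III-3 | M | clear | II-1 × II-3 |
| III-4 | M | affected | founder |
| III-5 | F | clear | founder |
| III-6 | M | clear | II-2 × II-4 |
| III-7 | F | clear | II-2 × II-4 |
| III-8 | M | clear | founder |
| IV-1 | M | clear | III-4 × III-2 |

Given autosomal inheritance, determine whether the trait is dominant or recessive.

recessive

II-1 and II-3 are both clear yet have an affected child III-1. Under dominance, an affected child requires at least one affected parent, so the trait cannot be dominant.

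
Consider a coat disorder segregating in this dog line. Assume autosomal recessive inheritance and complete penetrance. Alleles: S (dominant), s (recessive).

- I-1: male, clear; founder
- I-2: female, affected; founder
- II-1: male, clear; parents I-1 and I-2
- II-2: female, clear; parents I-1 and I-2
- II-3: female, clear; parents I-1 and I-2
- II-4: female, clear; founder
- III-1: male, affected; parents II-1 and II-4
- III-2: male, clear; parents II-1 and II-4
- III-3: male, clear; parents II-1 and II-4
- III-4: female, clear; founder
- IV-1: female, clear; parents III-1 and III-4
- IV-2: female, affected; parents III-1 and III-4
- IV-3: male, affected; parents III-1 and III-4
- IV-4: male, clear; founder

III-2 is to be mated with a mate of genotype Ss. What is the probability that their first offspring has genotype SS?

1/3

II-1 is clear so carries S and received s from I-2 (ss), so II-1 is Ss.
II-4 is clear so carries S and passed s to III-1 (ss), so II-4 is Ss.
III-2 is a clear offspring of II-1 (Ss) × II-4 (Ss), whose cross gives 1/4 SS : 1/2 Ss : 1/4 ss; conditioning on being clear, III-2 is SS with probability 1/3, Ss with probability 2/3.
Summing over parental genotype combinations, P(offspring has genotype SS) = 1/3·1/2 + 2/3·1/4 = 1/3.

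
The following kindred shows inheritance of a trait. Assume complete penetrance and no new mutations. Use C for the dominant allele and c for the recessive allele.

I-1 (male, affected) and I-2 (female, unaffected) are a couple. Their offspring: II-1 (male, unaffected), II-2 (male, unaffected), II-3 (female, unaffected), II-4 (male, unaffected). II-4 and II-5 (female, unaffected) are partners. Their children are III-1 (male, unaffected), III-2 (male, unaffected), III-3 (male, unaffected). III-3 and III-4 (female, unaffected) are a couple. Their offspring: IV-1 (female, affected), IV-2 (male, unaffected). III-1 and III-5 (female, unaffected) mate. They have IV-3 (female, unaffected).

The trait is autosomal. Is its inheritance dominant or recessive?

recessive

III-3 and III-4 are both unaffected yet have an affected child IV-1. Under dominance, an affected child requires at least one affected parent, so the trait cannot be dominant.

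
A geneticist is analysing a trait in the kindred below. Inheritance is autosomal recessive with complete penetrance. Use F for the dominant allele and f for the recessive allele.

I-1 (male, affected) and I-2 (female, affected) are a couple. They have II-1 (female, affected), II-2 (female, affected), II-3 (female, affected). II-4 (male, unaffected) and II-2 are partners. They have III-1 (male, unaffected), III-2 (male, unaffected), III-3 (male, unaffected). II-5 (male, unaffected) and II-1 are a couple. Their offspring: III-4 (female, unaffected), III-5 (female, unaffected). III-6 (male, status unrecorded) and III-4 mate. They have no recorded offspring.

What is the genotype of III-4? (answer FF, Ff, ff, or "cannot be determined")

From phenotype alone, III-4 is FF or Ff.
III-4 is unaffected so carries F and received f from II-1 (ff), so III-4 is Ff.

Ff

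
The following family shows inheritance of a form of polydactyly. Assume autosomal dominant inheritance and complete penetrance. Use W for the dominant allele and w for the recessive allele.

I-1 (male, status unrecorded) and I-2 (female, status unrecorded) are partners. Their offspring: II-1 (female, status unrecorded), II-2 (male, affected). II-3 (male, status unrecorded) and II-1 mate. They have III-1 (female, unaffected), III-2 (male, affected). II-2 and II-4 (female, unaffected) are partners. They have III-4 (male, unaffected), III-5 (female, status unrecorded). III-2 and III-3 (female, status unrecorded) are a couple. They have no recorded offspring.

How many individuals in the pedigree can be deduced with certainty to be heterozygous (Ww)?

Obligate heterozygotes: II-2 is affected so carries W and passed w to III-4 (ww), so II-2 is Ww.
Every other individual is either homozygous by phenotype or has at least one consistent homozygous assignment, so the count is 1.

1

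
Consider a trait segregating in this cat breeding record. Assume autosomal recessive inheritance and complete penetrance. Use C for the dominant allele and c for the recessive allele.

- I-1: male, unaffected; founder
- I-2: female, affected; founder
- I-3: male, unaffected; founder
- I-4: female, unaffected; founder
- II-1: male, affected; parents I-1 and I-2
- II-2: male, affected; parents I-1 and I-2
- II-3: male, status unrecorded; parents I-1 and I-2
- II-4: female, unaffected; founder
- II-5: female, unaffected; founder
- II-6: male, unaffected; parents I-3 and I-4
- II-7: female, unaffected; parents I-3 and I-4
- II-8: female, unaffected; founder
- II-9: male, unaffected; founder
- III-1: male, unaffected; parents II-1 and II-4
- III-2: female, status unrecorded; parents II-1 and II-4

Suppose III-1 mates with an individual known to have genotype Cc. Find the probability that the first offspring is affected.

III-1 is unaffected so carries C and received c from II-1 (cc), so III-1 is Cc.
The cross gives 1/4 CC : 1/2 Cc : 1/4 cc, so P(offspring is affected) = 1/4.

1/4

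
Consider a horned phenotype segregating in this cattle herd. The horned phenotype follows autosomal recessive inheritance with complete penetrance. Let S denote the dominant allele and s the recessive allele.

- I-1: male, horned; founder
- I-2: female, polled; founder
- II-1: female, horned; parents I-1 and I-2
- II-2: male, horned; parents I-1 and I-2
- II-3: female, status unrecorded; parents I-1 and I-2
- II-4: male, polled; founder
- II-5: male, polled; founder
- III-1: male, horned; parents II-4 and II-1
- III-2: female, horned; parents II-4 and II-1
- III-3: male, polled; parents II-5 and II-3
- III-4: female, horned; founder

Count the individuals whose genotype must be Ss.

Obligate heterozygotes: I-2 is polled so carries S and passed s to II-1 (ss), so I-2 is Ss; II-4 is polled so carries S and passed s to III-1 (ss), so II-4 is Ss.
Every other individual is either homozygous by phenotype or has at least one consistent homozygous assignment, so the count is 2.

2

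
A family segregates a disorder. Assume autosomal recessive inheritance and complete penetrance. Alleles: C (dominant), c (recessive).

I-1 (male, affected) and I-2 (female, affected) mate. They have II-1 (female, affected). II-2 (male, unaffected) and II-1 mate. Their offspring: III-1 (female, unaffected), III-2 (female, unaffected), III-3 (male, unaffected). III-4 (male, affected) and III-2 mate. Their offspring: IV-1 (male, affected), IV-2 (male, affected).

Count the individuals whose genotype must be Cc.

3

Obligate heterozygotes: III-1 is unaffected so carries C and received c from II-1 (cc), so III-1 is Cc; III-2 is unaffected so carries C and received c from II-1 (cc), so III-2 is Cc; III-3 is unaffected so carries C and received c from II-1 (cc), so III-3 is Cc.
Every other individual is either homozygous by phenotype or has at least one consistent homozygous assignment, so the count is 3.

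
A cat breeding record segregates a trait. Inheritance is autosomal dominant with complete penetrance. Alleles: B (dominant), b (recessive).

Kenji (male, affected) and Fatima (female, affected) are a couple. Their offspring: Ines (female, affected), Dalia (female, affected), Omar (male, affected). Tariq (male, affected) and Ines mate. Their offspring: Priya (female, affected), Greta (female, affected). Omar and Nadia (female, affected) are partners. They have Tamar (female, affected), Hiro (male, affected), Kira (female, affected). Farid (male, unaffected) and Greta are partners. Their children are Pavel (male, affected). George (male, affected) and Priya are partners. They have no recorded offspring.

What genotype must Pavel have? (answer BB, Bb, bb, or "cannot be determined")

Bb

From phenotype alone, Pavel is BB or Bb.
Pavel is affected so carries B and received b from Farid (bb), so Pavel is Bb.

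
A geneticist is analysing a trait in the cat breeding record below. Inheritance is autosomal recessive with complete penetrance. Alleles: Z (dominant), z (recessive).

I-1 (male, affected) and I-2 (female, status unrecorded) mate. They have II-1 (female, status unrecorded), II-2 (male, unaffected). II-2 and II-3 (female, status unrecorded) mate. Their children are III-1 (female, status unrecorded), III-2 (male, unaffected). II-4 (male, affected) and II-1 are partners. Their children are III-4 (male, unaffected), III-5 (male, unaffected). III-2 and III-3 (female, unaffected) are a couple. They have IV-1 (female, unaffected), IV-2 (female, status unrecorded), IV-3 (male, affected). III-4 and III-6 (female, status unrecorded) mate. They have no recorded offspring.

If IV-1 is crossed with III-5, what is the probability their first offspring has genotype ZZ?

1/3

III-2 is unaffected so carries Z and passed z to IV-3 (zz), so III-2 is Zz.
III-3 is unaffected so carries Z and passed z to IV-3 (zz), so III-3 is Zz.
IV-1 is an unaffected offspring of III-2 (Zz) × III-3 (Zz), whose cross gives 1/4 ZZ : 1/2 Zz : 1/4 zz; conditioning on being unaffected, IV-1 is ZZ with probability 1/3, Zz with probability 2/3.
III-5 is unaffected so carries Z and received z from II-4 (zz), so III-5 is Zz.
Summing over parental genotype combinations, P(offspring has genotype ZZ) = 1/3·1/2 + 2/3·1/4 = 1/3.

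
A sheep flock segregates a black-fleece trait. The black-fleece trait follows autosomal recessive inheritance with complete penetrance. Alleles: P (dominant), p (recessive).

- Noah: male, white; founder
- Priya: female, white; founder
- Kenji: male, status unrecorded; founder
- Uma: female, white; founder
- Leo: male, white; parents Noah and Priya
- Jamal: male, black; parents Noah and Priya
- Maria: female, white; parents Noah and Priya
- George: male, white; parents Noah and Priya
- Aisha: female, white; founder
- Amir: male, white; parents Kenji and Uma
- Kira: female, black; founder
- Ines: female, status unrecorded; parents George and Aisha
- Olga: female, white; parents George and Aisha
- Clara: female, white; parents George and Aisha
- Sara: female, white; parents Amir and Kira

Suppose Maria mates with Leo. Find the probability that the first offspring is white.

Noah is white so carries P and passed p to Jamal (pp), so Noah is Pp.
Priya is white so carries P and passed p to Jamal (pp), so Priya is Pp.
Maria is a white offspring of Noah (Pp) × Priya (Pp), whose cross gives 1/4 PP : 1/2 Pp : 1/4 pp; conditioning on being white, Maria is PP with probability 1/3, Pp with probability 2/3.
Leo is a white offspring of Noah (Pp) × Priya (Pp), whose cross gives 1/4 PP : 1/2 Pp : 1/4 pp; conditioning on being white, Leo is PP with probability 1/3, Pp with probability 2/3.
Summing over parental genotype combinations, P(offspring is white) = 1/9·1 + 2/9·1 + 2/9·1 + 4/9·3/4 = 8/9.

8/9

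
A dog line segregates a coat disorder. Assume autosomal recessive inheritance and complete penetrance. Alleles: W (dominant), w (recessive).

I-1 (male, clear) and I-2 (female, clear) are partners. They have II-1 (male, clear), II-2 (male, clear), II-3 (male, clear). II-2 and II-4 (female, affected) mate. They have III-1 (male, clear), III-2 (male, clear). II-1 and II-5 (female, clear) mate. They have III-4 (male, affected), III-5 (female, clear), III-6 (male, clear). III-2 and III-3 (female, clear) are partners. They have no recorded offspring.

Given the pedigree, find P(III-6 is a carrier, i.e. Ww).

II-1 is clear so carries W and passed w to III-4 (ww), so II-1 is Ww.
II-5 is clear so carries W and passed w to III-4 (ww), so II-5 is Ww.
Their cross gives offspring ratios 1/4 WW : 1/2 Ww : 1/4 ww. Conditioning on III-6 being clear, P(Ww) = 1/2 / 3/4 = 2/3.

2/3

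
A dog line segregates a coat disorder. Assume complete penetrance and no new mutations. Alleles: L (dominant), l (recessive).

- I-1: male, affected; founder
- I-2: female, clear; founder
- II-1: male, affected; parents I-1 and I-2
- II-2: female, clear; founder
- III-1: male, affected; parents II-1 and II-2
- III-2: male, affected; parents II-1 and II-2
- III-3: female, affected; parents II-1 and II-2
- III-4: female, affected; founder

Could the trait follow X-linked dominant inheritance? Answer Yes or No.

Under X-linked dominant, II-1 (affected, male) cannot arise from I-1 (affected) × I-2 (clear).

No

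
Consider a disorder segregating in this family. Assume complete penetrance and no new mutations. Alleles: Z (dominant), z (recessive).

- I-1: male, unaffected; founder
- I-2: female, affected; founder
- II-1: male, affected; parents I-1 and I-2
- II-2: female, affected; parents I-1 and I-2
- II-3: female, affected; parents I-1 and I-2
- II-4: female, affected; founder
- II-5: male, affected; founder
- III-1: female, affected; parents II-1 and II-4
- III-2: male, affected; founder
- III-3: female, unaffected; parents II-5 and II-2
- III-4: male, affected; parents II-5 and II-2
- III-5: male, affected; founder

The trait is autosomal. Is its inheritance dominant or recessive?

dominant

II-5 and II-2 are both affected yet have an unaffected child III-3. Under a recessive model two affected parents are homozygous and every child would be affected, so the trait cannot be recessive.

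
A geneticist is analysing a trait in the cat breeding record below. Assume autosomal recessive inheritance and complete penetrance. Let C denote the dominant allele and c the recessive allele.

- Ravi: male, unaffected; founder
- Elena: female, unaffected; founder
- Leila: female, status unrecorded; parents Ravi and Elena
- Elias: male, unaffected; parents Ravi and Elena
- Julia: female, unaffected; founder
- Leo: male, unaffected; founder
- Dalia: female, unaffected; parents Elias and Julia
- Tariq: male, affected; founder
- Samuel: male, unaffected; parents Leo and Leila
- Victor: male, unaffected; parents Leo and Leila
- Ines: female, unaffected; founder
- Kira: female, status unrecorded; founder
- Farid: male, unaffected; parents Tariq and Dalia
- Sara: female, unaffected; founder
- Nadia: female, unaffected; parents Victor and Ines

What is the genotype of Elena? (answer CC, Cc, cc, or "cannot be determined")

Elena's phenotype allows CC or Cc, and no parent or child forces a single allele at both positions; consistent genotype assignments exist with Elena as CC or Cc.

cannot be determined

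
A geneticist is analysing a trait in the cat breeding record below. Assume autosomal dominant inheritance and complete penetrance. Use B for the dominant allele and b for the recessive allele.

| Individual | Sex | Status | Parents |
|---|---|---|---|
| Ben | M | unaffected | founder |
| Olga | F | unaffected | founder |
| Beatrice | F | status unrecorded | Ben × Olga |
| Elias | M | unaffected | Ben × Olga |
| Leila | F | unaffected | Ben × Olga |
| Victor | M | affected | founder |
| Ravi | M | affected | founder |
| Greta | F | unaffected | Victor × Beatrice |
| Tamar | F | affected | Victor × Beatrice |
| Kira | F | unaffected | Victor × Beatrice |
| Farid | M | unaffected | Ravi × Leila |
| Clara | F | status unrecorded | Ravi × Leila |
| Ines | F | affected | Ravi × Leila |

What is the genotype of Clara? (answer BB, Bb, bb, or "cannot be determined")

Clara's phenotype is unrecorded, and no parent or child forces a single allele at both positions; consistent genotype assignments exist with Clara as Bb or bb.

cannot be determined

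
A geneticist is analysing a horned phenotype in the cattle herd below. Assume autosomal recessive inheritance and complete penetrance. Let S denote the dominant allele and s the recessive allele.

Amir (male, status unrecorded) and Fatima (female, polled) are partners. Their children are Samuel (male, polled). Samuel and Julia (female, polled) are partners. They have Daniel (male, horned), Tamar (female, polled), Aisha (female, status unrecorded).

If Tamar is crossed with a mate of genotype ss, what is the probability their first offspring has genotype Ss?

Samuel is polled so carries S and passed s to Daniel (ss), so Samuel is Ss.
Julia is polled so carries S and passed s to Daniel (ss), so Julia is Ss.
Tamar is a polled offspring of Samuel (Ss) × Julia (Ss), whose cross gives 1/4 SS : 1/2 Ss : 1/4 ss; conditioning on being polled, Tamar is SS with probability 1/3, Ss with probability 2/3.
Summing over parental genotype combinations, P(offspring has genotype Ss) = 1/3·1 + 2/3·1/2 = 2/3.

2/3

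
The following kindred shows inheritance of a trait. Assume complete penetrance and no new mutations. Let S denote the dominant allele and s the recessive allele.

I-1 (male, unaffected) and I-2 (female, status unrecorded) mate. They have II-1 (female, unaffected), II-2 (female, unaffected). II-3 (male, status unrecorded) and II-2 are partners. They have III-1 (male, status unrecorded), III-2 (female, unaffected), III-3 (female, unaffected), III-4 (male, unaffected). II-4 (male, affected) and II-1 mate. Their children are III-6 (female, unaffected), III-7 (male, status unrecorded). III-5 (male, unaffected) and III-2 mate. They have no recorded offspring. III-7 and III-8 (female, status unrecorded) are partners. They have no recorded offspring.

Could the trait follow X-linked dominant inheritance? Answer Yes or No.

No

Under X-linked dominant, III-6 (unaffected, female) cannot arise from II-4 (affected) × II-1 (unaffected).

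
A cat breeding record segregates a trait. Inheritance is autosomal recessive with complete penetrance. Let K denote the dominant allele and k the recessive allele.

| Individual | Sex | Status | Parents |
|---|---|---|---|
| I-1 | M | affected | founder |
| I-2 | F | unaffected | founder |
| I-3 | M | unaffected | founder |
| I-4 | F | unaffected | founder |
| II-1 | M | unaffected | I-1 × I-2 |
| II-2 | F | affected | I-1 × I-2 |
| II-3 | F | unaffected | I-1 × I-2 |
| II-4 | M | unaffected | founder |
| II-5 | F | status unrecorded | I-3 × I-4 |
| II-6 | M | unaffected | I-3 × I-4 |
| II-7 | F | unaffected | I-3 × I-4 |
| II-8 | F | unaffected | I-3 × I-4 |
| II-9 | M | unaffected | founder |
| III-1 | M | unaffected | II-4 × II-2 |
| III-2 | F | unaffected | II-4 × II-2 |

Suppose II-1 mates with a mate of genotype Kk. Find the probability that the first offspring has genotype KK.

II-1 is unaffected so carries K and received k from I-1 (kk), so II-1 is Kk.
The cross gives 1/4 KK : 1/2 Kk : 1/4 kk, so P(offspring has genotype KK) = 1/4.

1/4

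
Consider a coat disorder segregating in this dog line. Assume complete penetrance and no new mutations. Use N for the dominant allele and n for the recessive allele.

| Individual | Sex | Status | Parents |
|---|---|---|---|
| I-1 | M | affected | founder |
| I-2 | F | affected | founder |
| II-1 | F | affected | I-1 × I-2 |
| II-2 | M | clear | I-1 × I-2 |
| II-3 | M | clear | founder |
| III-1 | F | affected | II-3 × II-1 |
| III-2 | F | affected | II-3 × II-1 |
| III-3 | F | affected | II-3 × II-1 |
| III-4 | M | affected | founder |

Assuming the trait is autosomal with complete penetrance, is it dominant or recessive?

I-1 and I-2 are both affected yet have a clear child II-2. Under a recessive model two affected parents are homozygous and every child would be affected, so the trait cannot be recessive.

dominant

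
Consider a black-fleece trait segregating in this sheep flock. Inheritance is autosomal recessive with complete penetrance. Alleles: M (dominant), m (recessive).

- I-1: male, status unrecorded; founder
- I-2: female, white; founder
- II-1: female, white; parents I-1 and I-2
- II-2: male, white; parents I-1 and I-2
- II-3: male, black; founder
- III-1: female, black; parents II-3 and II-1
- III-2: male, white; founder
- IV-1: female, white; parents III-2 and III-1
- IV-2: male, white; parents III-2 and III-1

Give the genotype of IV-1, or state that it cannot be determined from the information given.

Mm

From phenotype alone, IV-1 is MM or Mm.
IV-1 is white so carries M and received m from III-1 (mm), so IV-1 is Mm.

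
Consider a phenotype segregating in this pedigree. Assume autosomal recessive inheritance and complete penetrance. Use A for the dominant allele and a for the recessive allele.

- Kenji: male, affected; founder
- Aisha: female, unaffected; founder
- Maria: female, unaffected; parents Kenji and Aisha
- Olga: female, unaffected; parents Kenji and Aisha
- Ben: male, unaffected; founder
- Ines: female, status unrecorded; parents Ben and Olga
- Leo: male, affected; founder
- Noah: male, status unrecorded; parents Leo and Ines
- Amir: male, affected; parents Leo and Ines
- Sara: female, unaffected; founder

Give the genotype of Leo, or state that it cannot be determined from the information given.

Leo is affected, so Leo is aa.

aa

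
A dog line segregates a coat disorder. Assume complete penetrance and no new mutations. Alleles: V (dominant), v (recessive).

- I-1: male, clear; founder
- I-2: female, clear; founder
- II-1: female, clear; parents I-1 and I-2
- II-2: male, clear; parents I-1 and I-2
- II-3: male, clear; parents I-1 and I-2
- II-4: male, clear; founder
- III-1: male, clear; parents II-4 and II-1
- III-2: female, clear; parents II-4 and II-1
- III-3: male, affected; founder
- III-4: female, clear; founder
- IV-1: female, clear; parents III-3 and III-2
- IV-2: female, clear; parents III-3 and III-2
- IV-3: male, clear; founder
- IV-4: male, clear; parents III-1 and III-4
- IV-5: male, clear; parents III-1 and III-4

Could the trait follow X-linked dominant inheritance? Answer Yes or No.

Under X-linked dominant, IV-1 (clear, female) cannot arise from III-3 (affected) × III-2 (clear).

No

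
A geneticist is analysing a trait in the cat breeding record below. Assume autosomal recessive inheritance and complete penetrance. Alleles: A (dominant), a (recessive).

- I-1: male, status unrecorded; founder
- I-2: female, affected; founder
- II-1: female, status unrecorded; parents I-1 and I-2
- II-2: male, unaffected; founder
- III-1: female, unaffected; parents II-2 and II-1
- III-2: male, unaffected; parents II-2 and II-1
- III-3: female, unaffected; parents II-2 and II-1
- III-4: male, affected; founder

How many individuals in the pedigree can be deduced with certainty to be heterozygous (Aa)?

0

No individual's genotype is forced to Aa by the pedigree, so the count is 0.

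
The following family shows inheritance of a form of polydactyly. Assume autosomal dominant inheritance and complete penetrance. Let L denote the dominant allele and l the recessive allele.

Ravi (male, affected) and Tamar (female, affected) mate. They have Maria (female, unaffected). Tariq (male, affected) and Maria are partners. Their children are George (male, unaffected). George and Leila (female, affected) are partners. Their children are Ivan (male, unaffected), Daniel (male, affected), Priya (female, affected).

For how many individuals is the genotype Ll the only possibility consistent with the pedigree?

6

Obligate heterozygotes: Ravi is affected so carries L and passed l to Maria (ll), so Ravi is Ll; Tamar is affected so carries L and passed l to Maria (ll), so Tamar is Ll; Tariq is affected so carries L and passed l to George (ll), so Tariq is Ll; Leila is affected so carries L and passed l to Ivan (ll), so Leila is Ll; Daniel is affected so carries L and received l from George (ll), so Daniel is Ll; Priya is affected so carries L and received l from George (ll), so Priya is Ll.
Every other individual is either homozygous by phenotype or has at least one consistent homozygous assignment, so the count is 6.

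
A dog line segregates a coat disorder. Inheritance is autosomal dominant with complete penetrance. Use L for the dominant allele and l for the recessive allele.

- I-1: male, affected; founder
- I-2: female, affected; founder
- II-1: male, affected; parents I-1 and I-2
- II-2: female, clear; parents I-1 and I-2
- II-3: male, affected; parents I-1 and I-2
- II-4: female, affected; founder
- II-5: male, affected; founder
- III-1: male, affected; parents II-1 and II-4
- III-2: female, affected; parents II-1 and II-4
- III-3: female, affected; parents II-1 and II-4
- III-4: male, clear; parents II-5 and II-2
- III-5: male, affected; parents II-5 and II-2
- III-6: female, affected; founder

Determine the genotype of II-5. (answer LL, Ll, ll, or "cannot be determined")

From phenotype alone, II-5 is LL or Ll.
II-5 is affected so carries L and passed l to III-4 (ll), so II-5 is Ll.

Ll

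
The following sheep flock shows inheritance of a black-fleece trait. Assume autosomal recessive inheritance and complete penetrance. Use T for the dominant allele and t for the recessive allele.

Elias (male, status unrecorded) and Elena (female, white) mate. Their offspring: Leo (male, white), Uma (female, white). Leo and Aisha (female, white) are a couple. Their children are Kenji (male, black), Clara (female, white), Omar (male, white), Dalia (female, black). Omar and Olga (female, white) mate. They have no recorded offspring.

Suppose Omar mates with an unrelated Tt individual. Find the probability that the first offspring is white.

5/6

Leo is white so carries T and passed t to Kenji (tt), so Leo is Tt.
Aisha is white so carries T and passed t to Kenji (tt), so Aisha is Tt.
Omar is a white offspring of Leo (Tt) × Aisha (Tt), whose cross gives 1/4 TT : 1/2 Tt : 1/4 tt; conditioning on being white, Omar is TT with probability 1/3, Tt with probability 2/3.
Summing over parental genotype combinations, P(offspring is white) = 1/3·1 + 2/3·3/4 = 5/6.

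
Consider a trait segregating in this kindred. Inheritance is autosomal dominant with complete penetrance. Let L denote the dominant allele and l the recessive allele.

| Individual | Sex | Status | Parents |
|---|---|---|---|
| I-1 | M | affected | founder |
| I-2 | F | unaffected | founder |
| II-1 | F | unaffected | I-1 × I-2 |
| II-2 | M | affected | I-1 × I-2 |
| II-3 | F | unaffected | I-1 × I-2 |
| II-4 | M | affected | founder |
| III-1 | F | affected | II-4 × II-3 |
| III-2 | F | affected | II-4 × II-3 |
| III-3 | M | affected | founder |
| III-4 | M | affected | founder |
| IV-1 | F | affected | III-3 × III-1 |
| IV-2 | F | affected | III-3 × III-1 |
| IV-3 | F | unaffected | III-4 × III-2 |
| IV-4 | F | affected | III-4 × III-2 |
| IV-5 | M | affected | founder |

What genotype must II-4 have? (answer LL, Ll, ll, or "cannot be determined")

cannot be determined

II-4's phenotype allows LL or Ll, and no parent or child forces a single allele at both positions; consistent genotype assignments exist with II-4 as LL or Ll.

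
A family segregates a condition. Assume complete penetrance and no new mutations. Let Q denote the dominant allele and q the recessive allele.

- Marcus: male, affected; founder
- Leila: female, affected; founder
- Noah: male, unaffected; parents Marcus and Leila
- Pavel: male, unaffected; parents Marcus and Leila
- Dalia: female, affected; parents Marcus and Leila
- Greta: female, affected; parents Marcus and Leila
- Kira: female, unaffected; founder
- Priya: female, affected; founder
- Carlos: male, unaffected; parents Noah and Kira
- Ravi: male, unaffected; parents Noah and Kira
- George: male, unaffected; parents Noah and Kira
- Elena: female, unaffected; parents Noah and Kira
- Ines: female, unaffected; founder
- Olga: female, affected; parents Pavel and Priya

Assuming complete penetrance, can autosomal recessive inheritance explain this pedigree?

No

Under autosomal recessive, Noah (unaffected, male) cannot arise from Marcus (affected) × Leila (affected).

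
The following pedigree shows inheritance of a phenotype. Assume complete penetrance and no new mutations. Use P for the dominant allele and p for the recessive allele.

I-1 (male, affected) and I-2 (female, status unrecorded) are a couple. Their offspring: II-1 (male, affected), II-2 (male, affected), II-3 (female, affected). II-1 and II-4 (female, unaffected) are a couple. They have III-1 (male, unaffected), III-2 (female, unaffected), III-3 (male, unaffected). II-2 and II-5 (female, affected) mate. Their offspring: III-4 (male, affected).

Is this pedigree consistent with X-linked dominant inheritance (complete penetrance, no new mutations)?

No

Under X-linked dominant, III-2 (unaffected, female) cannot arise from II-1 (affected) × II-4 (unaffected).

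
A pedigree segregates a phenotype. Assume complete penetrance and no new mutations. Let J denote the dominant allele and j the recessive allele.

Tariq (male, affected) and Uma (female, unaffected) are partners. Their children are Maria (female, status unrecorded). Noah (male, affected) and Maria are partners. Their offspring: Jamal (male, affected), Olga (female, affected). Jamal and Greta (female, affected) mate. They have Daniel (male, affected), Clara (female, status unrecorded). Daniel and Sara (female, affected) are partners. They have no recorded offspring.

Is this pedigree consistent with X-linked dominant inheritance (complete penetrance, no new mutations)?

A consistent assignment under X-linked dominant exists: Tariq X^J Y, Uma X^j X^j, Maria X^J X^j, Noah X^J Y, Jamal X^J Y, Olga X^J X^J, Greta X^J X^J, Daniel X^J Y, Clara X^J X^J, Sara X^J X^J.
In this assignment every recorded phenotype matches its genotype and every non-founder's genotype is obtainable from its parents' genotypes, so the pedigree is consistent.

Yes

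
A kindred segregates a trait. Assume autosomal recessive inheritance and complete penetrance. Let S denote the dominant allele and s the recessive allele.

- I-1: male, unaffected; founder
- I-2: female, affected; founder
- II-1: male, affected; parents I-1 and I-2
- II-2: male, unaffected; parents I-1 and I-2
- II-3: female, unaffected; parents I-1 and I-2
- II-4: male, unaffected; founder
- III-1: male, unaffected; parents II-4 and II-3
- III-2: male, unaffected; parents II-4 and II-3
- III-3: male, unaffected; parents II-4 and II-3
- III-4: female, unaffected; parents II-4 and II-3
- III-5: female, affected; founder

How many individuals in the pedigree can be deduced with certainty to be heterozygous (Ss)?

3

Obligate heterozygotes: I-1 is unaffected so carries S and passed s to II-1 (ss), so I-1 is Ss; II-2 is unaffected so carries S and received s from I-2 (ss), so II-2 is Ss; II-3 is unaffected so carries S and received s from I-2 (ss), so II-3 is Ss.
Every other individual is either homozygous by phenotype or has at least one consistent homozygous assignment, so the count is 3.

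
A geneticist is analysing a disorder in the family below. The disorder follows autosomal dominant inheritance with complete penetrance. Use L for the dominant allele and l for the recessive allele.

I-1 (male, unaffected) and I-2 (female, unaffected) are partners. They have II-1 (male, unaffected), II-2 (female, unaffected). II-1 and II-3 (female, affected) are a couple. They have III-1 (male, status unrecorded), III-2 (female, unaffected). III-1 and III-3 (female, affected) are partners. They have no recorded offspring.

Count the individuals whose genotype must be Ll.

1

Obligate heterozygotes: II-3 is affected so carries L and passed l to III-2 (ll), so II-3 is Ll.
Every other individual is either homozygous by phenotype or has at least one consistent homozygous assignment, so the count is 1.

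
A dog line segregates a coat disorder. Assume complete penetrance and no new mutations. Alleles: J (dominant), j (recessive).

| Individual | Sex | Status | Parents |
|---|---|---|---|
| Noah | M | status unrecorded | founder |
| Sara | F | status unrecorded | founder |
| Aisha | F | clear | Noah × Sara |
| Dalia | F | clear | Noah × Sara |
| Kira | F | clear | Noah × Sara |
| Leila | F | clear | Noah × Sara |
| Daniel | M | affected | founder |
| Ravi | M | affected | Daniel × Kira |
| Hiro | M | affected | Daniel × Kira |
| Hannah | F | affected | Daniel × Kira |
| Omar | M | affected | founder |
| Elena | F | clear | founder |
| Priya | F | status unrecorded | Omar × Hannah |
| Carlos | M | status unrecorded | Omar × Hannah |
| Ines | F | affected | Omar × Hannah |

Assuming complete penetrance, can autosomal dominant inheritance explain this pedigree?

A consistent assignment under autosomal dominant exists: Noah Jj, Sara Jj, Aisha jj, Dalia jj, Kira jj, Leila jj, Daniel JJ, Ravi Jj, Hiro Jj, Hannah Jj, Omar JJ, Elena jj, Priya JJ, Carlos JJ, Ines JJ.
In this assignment every recorded phenotype matches its genotype and every non-founder's genotype is obtainable from its parents' genotypes, so the pedigree is consistent.

Yes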